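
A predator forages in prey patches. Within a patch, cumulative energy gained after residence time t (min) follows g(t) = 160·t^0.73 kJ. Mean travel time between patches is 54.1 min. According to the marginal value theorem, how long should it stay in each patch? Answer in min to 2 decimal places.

By the marginal value theorem, leave when the instantaneous gain rate g'(t) equals the habitat-wide average g(t)/(T + t).
g'(t) = 0.73·160·t^-0.27. Setting 0.73·160·t^-0.27 = 160·t^0.73/(54.1+t) gives 0.73(54.1+t) = t, so 0.27·t = 0.73×54.1.
t* = 0.73×54.1/0.27 = 146.3 min.

146.27 min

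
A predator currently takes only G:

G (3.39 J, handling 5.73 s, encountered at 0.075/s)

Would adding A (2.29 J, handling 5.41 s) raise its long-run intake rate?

Yes

Intake rate on the current diet: R = (0.075×3.39) / (1 + 0.075×5.73) = 0.2542/1.43 = 0.1778 J/s.
Profitability of A: 2.29/5.41 = 0.4233 J/s.
0.4233 > 0.1778, so adding A raises the average — include it.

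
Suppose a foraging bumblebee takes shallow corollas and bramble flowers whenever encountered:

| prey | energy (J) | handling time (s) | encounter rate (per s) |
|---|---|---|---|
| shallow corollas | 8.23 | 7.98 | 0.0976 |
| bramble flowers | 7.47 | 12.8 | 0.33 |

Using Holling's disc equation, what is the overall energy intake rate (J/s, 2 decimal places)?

R = Σλ_iE_i / (1 + Σλ_ih_i)
Numerator: 0.0976×8.23 + 0.33×7.47 = 3.268
Denominator: 1 + 0.0976×7.98 + 0.33×12.8 = 6.003
R = 3.268/6.003 = 0.5445 J/s

0.54 J/s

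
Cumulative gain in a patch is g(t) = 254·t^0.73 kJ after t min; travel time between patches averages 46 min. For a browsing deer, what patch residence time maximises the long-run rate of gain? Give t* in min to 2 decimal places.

By the marginal value theorem, leave when the instantaneous gain rate g'(t) equals the habitat-wide average g(t)/(T + t).
g'(t) = 0.73·254·t^-0.27. Setting 0.73·254·t^-0.27 = 254·t^0.73/(46+t) gives 0.73(46+t) = t, so 0.27·t = 0.73×46.
t* = 0.73×46/0.27 = 124.4 min.

124.37 min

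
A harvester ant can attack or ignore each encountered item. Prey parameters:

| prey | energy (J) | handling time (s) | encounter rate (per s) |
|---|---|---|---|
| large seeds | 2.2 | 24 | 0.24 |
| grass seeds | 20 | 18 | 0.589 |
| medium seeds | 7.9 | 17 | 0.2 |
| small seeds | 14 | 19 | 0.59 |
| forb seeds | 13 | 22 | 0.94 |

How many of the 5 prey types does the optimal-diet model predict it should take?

Profitabilities (E/h, J/s): grass seeds 1.11, small seeds 0.737, forb seeds 0.591, medium seeds 0.465, large seeds 0.0917. Add prey in this order while the next type's profitability exceeds the intake rate on those already taken.
Rate on top 1: 1.015. small seeds: 0.737 < 1.015 → exclude; stop.
Optimal diet: grass seeds — 1 of 5 types.

1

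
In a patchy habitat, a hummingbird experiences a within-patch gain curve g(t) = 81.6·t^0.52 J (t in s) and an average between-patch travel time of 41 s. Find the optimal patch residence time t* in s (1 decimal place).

44.4 s

Maximise g(t)/(T+t): set derivative to zero → g'(t)(T+t) = g(t).
g'(t) = 0.52·81.6·t^-0.48. Setting 0.52·81.6·t^-0.48 = 81.6·t^0.52/(41+t) gives 0.52(41+t) = t, so 0.48·t = 0.52×41.
t* = 0.52×41/0.48 = 44.42 s.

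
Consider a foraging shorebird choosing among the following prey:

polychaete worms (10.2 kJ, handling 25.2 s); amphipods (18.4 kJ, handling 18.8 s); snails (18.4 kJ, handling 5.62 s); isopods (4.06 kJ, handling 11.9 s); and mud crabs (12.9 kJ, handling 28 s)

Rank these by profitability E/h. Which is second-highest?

Profitability E/h (kJ/s): polychaete worms = 10.2/25.2 = 0.405, amphipods = 18.4/18.8 = 0.979, snails = 18.4/5.62 = 3.27, isopods = 4.06/11.9 = 0.341, mud crabs = 12.9/28 = 0.461.
Ranked: snails > amphipods > mud crabs > polychaete worms > isopods.

amphipods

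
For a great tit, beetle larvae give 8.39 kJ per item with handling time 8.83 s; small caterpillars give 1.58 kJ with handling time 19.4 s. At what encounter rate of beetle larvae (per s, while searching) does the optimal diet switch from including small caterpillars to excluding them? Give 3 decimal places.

Drop small caterpillars once their profitability E₂/h₂ falls below the rate achievable on beetle larvae alone: E₂/h₂ = λE₁/(1 + λh₁).
Solve for λ: λE₁h₂ = E₂(1 + λh₁) → λ(E₁h₂ − E₂h₁) = E₂ → λ = E₂/(E₁h₂ − E₂h₁).
λ = 1.58/(8.39×19.4 − 1.58×8.83) = 1.58/148.8 = 0.01062 per s.

0.011 per s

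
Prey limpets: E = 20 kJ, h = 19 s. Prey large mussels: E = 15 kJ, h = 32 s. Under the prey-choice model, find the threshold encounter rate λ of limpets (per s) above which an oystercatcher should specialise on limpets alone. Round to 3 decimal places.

0.042 per s

Drop large mussels once their profitability E₂/h₂ falls below the rate achievable on limpets alone: E₂/h₂ = λE₁/(1 + λh₁).
Solve for λ: λE₁h₂ = E₂(1 + λh₁) → λ(E₁h₂ − E₂h₁) = E₂ → λ = E₂/(E₁h₂ − E₂h₁).
λ = 15/(20×32 − 15×19) = 15/355 = 0.04225 per s.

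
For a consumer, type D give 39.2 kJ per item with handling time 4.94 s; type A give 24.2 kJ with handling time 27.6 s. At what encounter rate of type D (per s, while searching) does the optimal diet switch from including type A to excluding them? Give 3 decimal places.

0.025 per s

At the threshold, the rate on type D alone equals the profitability of type A: λ·39.2/(1 + λ·4.94) = 24.2/27.6 = 0.8768.
Rearranging, λ(39.2 − 0.8768×4.94) = 0.8768, so λ = 0.8768/34.87 = 0.02515 per s.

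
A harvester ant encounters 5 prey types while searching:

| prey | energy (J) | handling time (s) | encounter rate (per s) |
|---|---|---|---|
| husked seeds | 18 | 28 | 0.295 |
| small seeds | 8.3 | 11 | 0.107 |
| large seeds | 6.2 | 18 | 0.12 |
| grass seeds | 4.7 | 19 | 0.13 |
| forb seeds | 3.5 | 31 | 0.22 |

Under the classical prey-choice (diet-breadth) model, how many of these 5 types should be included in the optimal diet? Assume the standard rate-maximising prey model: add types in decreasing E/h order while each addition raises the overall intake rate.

Rank by E/h (J/s): small seeds 0.755, husked seeds 0.643, large seeds 0.344, grass seeds 0.247, forb seeds 0.113. Include each in turn until the next type's E/h falls below the running intake rate.
Rate on top 1: 0.4079. husked seeds: 0.643 > 0.4079 → include.
Rate on top 2: 0.5939. large seeds: 0.344 < 0.5939 → exclude; stop.
Optimal diet: small seeds, husked seeds — 2 of 5 types.

2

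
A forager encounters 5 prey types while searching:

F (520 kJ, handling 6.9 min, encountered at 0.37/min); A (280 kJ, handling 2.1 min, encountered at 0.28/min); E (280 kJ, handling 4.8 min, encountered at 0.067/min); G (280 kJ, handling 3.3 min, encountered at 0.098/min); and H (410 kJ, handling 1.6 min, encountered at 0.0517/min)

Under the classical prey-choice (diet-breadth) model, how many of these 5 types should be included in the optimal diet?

4

Profitabilities (E/h, kJ/min): H 256, A 133, G 84.8, F 75.4, E 58.3. Add prey in this order while the next type's profitability exceeds the intake rate on those already taken.
Rate on top 1: 19.58. A: 133 > 19.58 → include.
Rate on top 2: 59.61. G: 84.8 > 59.61 → include.
Rate on top 3: 63.71. F: 75.4 > 63.71 → include.
Rate on top 4: 70.25. E: 58.3 < 70.25 → exclude; stop.
Optimal diet: H, A, G, F — 4 of 5 types.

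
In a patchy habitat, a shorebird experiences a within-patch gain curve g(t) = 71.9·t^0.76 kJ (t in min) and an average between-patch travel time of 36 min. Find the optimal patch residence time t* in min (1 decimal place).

Maximise g(t)/(T+t): set derivative to zero → g'(t)(T+t) = g(t).
g'(t) = 0.76·71.9·t^-0.24. Setting 0.76·71.9·t^-0.24 = 71.9·t^0.76/(36+t) gives 0.76(36+t) = t, so 0.24·t = 0.76×36.
t* = 0.76×36/0.24 = 114 min.

114.0 min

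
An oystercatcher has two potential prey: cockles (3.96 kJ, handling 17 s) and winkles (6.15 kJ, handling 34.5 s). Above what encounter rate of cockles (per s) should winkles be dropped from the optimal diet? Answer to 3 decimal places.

Drop winkles once their profitability E₂/h₂ falls below the rate achievable on cockles alone: E₂/h₂ = λE₁/(1 + λh₁).
Solve for λ: λE₁h₂ = E₂(1 + λh₁) → λ(E₁h₂ − E₂h₁) = E₂ → λ = E₂/(E₁h₂ − E₂h₁).
λ = 6.15/(3.96×34.5 − 6.15×17) = 6.15/32.07 = 0.1918 per s.

0.192 per s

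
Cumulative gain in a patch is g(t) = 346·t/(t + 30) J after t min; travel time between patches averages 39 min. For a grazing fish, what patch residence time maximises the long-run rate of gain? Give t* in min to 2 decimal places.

34.21 min

By the marginal value theorem, leave when the instantaneous gain rate g'(t) equals the habitat-wide average g(t)/(T + t).
g'(t) = 346·30/(t + 30)². Setting 346·30/(t+30)² = 346t/[(t+30)(39+t)] gives 30(39+t) = t(t+30), so t² = 30×39 = 1170.
t* = √1170 = 34.21 min.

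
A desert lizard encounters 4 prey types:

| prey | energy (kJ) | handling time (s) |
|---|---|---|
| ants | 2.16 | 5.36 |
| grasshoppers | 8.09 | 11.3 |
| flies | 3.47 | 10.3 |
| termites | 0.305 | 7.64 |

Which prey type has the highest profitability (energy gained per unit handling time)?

In descending order of E/h:
grasshoppers: 8.09/11.3 = 0.716 kJ/s
ants: 2.16/5.36 = 0.403 kJ/s
flies: 3.47/10.3 = 0.337 kJ/s
termites: 0.305/7.64 = 0.0399 kJ/s

grasshoppers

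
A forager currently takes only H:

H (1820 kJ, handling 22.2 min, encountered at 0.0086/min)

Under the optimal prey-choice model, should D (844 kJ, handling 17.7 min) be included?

Yes

Current rate: (0.0086×1820)/(1 + 0.0086×22.2) = 13.14 kJ/min.
Profitability of D: 844/17.7 = 47.68 kJ/min.
Since 47.68 > R, including D increases the long-run rate.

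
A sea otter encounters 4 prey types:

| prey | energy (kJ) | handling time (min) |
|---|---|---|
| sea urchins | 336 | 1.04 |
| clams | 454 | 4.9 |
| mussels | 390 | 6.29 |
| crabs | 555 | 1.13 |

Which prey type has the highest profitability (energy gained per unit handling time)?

Profitability E/h (kJ/min): sea urchins = 336/1.04 = 323, clams = 454/4.9 = 92.7, mussels = 390/6.29 = 62, crabs = 555/1.13 = 491.
Ranked: crabs > sea urchins > clams > mussels.

crabs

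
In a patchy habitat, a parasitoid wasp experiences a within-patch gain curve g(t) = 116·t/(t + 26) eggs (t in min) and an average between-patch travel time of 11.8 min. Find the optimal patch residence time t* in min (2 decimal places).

Optimal t* satisfies g'(t*) = g(t*)/(T + t*).
g'(t) = 116·26/(t + 26)². Setting 116·26/(t+26)² = 116t/[(t+26)(11.8+t)] gives 26(11.8+t) = t(t+26), so t² = 26×11.8 = 306.8.
t* = √306.8 = 17.52 min.

17.52 min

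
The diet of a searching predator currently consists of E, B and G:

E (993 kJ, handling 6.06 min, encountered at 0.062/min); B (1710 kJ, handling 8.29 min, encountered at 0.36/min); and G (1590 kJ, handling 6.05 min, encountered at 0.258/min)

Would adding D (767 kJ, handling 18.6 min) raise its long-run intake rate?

Current rate: (0.062×993 + 0.36×1710 + 0.258×1590)/(1 + 0.062×6.06 + 0.36×8.29 + 0.258×6.05) = 183.6 kJ/min.
Profitability of D: 767/18.6 = 41.24 kJ/min.
41.24 < 183.6, so adding D would lower the average — exclude it.

No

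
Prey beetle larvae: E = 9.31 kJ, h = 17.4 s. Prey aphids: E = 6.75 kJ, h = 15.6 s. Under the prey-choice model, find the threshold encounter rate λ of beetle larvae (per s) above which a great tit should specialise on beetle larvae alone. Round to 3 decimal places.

0.243 per s

Drop aphids once their profitability E₂/h₂ falls below the rate achievable on beetle larvae alone: E₂/h₂ = λE₁/(1 + λh₁).
Solve for λ: λE₁h₂ = E₂(1 + λh₁) → λ(E₁h₂ − E₂h₁) = E₂ → λ = E₂/(E₁h₂ − E₂h₁).
λ = 6.75/(9.31×15.6 − 6.75×17.4) = 6.75/27.79 = 0.2429 per s.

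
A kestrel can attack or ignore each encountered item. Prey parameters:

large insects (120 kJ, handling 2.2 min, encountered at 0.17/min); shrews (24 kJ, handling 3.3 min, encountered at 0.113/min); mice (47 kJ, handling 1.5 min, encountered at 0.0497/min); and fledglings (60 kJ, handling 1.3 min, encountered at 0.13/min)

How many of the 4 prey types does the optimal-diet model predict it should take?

Profitabilities (E/h, kJ/min): large insects 54.5, fledglings 46.2, mice 31.3, shrews 7.27. Add prey in this order while the next type's profitability exceeds the intake rate on those already taken.
Rate on top 1: 14.85. fledglings: 46.2 > 14.85 → include.
Rate on top 2: 18.28. mice: 31.3 > 18.28 → include.
Rate on top 3: 18.88. shrews: 7.27 < 18.88 → exclude; stop.
Optimal diet: large insects, fledglings, mice — 3 of 4 types.

3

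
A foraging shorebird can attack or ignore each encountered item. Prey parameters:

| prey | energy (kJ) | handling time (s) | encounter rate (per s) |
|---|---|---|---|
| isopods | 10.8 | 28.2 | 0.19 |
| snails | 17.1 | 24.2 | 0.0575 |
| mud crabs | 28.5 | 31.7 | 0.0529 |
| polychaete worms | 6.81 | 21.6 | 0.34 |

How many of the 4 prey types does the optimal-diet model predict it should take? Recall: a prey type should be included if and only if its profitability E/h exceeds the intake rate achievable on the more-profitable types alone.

E/h in descending order: mud crabs 0.899, snails 0.707, isopods 0.383, polychaete worms 0.315 kJ/s. The optimal diet is the largest prefix of this list for which every included type satisfies E_i/h_i > R on the types above it.
Rate on top 1: 0.5632. snails: 0.707 > 0.5632 → include.
Rate on top 2: 0.6123. isopods: 0.383 < 0.6123 → exclude; stop.
Optimal diet: mud crabs, snails — 2 of 4 types.

2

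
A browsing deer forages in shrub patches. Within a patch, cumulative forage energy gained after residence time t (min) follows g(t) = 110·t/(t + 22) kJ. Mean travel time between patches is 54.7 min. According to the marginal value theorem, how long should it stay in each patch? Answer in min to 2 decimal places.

Maximise g(t)/(T+t): set derivative to zero → g'(t)(T+t) = g(t).
g'(t) = 110·22/(t + 22)². Setting 110·22/(t+22)² = 110t/[(t+22)(54.7+t)] gives 22(54.7+t) = t(t+22), so t² = 22×54.7 = 1203.
t* = √1203 = 34.69 min.

34.69 min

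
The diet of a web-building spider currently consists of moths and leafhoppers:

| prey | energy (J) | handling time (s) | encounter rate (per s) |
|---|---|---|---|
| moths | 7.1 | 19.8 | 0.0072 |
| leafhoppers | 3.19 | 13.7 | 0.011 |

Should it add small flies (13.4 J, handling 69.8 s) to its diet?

Yes

Current rate: (0.0072×7.1 + 0.011×3.19)/(1 + 0.0072×19.8 + 0.011×13.7) = 0.06666 J/s.
Profitability of small flies: 13.4/69.8 = 0.192 J/s.
Since 0.192 > R, including small flies increases the long-run rate.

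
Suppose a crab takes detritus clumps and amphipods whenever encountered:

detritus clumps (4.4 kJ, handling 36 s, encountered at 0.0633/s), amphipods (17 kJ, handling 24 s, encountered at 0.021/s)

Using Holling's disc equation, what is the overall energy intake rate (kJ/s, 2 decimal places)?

0.17 kJ/s

Energy encountered per unit search time: 0.0633×4.4 + 0.021×17 = 0.6355 kJ/s.
Handling time per unit search time: 0.0633×36 + 0.021×24 = 2.783.
Rate = 0.6355/(1 + 2.783) = 0.168 kJ/s.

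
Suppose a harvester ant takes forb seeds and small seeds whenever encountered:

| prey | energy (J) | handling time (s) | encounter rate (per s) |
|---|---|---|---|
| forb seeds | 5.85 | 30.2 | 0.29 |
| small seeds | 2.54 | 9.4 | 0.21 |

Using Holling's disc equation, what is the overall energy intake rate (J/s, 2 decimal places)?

R = (0.29×5.85 + 0.21×2.54) / (1 + 0.29×30.2 + 0.21×9.4) = 2.23/11.73 = 0.1901 J/s.

0.19 J/s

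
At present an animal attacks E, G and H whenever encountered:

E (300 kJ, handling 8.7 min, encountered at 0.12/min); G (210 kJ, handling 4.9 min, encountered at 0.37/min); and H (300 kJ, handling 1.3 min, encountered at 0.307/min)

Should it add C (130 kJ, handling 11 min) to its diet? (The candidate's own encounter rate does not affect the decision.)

Intake rate on the current diet: R = (0.12×300 + 0.37×210 + 0.307×300) / (1 + 0.12×8.7 + 0.37×4.9 + 0.307×1.3) = 205.8/4.256 = 48.35 kJ/min.
C: E/h = 130/11 = 11.82 kJ/min.
11.82 < 48.35, so adding C would lower the average — exclude it.

No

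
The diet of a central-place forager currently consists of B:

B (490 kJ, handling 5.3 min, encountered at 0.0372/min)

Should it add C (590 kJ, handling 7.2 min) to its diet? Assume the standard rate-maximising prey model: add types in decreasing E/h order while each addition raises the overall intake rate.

Yes

On B alone, R = ΣλE/(1+Σλh) = 18.23/1.197 = 15.23 kJ/min.
C: E/h = 590/7.2 = 81.94 kJ/min.
81.94 > 15.23, so adding C raises the average — include it.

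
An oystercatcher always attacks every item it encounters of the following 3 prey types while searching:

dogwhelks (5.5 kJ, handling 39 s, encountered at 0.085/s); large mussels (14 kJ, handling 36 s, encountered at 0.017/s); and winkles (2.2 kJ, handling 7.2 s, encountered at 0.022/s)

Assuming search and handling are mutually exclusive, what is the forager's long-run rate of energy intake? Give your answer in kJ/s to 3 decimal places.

R = Σλ_iE_i / (1 + Σλ_ih_i)
Numerator: 0.085×5.5 + 0.017×14 + 0.022×2.2 = 0.7539
Denominator: 1 + 0.085×39 + 0.017×36 + 0.022×7.2 = 5.085
R = 0.7539/5.085 = 0.1482 kJ/s

0.148 kJ/s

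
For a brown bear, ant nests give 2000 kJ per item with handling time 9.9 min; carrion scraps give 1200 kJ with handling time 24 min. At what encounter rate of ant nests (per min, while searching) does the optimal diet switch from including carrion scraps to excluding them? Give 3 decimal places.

The zero-one rule: include carrion scraps iff E₂/h₂ > λE₁/(1+λh₁). Equality gives the switch point.
λE₁h₂ = E₂ + λE₂h₁ ⇒ λ = E₂/(E₁h₂ − E₂h₁) = 1200/(4.8e+04 − 1.188e+04) = 0.03322 per min.

0.033 per min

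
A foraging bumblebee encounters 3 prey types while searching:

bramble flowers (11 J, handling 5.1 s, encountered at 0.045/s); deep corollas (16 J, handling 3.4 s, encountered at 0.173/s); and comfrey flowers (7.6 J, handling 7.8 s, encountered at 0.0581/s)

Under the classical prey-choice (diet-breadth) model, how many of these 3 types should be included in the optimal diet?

2

E/h in descending order: deep corollas 4.71, bramble flowers 2.16, comfrey flowers 0.974 J/s. The optimal diet is the largest prefix of this list for which every included type satisfies E_i/h_i > R on the types above it.
Rate on top 1: 1.743. bramble flowers: 2.16 > 1.743 → include.
Rate on top 2: 1.795. comfrey flowers: 0.974 < 1.795 → exclude; stop.
Optimal diet: deep corollas, bramble flowers — 2 of 3 types.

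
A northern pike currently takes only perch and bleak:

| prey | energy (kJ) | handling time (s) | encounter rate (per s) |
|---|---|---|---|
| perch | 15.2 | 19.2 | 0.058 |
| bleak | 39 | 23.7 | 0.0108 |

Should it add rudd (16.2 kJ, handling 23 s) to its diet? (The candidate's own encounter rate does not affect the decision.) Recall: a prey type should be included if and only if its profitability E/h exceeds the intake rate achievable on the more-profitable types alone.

Yes

Intake rate on the current diet: R = (0.058×15.2 + 0.0108×39) / (1 + 0.058×19.2 + 0.0108×23.7) = 1.303/2.37 = 0.5498 kJ/s.
Profitability of rudd: 16.2/23 = 0.7043 kJ/s.
0.7043 > 0.5498, so adding rudd raises the average — include it.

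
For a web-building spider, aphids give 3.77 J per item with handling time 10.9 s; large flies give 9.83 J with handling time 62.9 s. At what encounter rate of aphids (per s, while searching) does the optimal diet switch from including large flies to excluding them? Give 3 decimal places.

0.076 per s

The zero-one rule: include large flies iff E₂/h₂ > λE₁/(1+λh₁). Equality gives the switch point.
λE₁h₂ = E₂ + λE₂h₁ ⇒ λ = E₂/(E₁h₂ − E₂h₁) = 9.83/(237.1 − 107.1) = 0.07562 per s.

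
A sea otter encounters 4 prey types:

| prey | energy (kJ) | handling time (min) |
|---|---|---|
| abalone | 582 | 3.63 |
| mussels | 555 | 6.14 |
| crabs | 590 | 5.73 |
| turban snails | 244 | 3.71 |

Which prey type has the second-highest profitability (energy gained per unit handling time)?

Profitability E/h (kJ/min): abalone = 582/3.63 = 160, mussels = 555/6.14 = 90.4, crabs = 590/5.73 = 103, turban snails = 244/3.71 = 65.8.
Ranked: abalone > crabs > mussels > turban snails.

crabs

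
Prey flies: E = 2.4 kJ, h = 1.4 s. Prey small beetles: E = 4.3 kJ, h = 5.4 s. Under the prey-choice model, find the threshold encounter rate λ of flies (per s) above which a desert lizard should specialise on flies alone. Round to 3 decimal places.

At the threshold, the rate on flies alone equals the profitability of small beetles: λ·2.4/(1 + λ·1.4) = 4.3/5.4 = 0.7963.
Rearranging, λ(2.4 − 0.7963×1.4) = 0.7963, so λ = 0.7963/1.285 = 0.6196 per s.

0.620 per s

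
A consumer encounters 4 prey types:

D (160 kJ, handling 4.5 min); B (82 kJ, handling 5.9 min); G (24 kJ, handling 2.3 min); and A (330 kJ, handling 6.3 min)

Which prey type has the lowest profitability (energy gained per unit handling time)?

In descending order of E/h:
A: 330/6.3 = 52.4 kJ/min
D: 160/4.5 = 35.6 kJ/min
B: 82/5.9 = 13.9 kJ/min
G: 24/2.3 = 10.4 kJ/min

G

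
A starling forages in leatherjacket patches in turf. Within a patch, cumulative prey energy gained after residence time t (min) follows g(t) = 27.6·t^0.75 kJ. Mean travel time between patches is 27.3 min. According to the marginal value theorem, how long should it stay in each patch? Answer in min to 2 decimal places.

81.90 min

By the marginal value theorem, leave when the instantaneous gain rate g'(t) equals the habitat-wide average g(t)/(T + t).
g'(t) = 0.75·27.6·t^-0.25. Setting 0.75·27.6·t^-0.25 = 27.6·t^0.75/(27.3+t) gives 0.75(27.3+t) = t, so 0.25·t = 0.75×27.3.
t* = 0.75×27.3/0.25 = 81.9 min.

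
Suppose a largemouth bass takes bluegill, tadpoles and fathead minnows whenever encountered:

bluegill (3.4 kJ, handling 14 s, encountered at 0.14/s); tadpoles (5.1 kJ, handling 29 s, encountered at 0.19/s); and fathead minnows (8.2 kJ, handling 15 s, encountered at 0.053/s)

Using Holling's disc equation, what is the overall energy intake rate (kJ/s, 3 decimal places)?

Energy encountered per unit search time: 0.14×3.4 + 0.19×5.1 + 0.053×8.2 = 1.88 kJ/s.
Handling time per unit search time: 0.14×14 + 0.19×29 + 0.053×15 = 8.265.
Rate = 1.88/(1 + 8.265) = 0.2029 kJ/s.

0.203 kJ/s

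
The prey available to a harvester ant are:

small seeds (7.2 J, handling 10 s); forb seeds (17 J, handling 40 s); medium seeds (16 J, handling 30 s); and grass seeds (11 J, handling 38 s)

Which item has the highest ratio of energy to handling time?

small seeds

Profitability E/h (J/s): small seeds = 7.2/10 = 0.72, forb seeds = 17/40 = 0.425, medium seeds = 16/30 = 0.533, grass seeds = 11/38 = 0.289.
Ranked: small seeds > medium seeds > forb seeds > grass seeds.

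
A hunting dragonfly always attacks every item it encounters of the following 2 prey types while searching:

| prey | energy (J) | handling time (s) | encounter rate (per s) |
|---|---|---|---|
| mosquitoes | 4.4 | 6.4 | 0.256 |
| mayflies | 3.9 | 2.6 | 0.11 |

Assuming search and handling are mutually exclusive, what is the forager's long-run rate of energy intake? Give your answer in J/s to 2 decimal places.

R = (0.256×4.4 + 0.11×3.9) / (1 + 0.256×6.4 + 0.11×2.6) = 1.555/2.924 = 0.5319 J/s.

0.53 J/s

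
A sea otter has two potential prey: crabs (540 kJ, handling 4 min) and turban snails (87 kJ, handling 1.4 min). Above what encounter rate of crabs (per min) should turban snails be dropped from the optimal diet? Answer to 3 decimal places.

0.213 per min

The zero-one rule: include turban snails iff E₂/h₂ > λE₁/(1+λh₁). Equality gives the switch point.
λE₁h₂ = E₂ + λE₂h₁ ⇒ λ = E₂/(E₁h₂ − E₂h₁) = 87/(756 − 348) = 0.2132 per min.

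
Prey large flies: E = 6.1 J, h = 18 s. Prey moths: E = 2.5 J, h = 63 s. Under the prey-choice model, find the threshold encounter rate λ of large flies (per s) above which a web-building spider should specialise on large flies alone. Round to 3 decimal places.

0.007 per s

At the threshold, the rate on large flies alone equals the profitability of moths: λ·6.1/(1 + λ·18) = 2.5/63 = 0.03968.
Rearranging, λ(6.1 − 0.03968×18) = 0.03968, so λ = 0.03968/5.386 = 0.007368 per s.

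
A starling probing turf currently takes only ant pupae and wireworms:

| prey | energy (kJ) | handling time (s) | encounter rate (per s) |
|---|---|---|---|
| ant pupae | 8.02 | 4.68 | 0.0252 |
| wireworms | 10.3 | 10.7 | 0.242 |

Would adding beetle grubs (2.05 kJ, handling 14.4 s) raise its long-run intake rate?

Current rate: (0.0252×8.02 + 0.242×10.3)/(1 + 0.0252×4.68 + 0.242×10.7) = 0.7269 kJ/s.
Profitability of beetle grubs: 2.05/14.4 = 0.1424 kJ/s.
0.1424 < 0.7269, so adding beetle grubs would lower the average — exclude it.

No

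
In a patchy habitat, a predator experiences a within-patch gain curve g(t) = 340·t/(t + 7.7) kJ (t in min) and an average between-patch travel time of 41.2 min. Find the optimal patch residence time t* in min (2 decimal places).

By the marginal value theorem, leave when the instantaneous gain rate g'(t) equals the habitat-wide average g(t)/(T + t).
g'(t) = 340·7.7/(t + 7.7)². Setting 340·7.7/(t+7.7)² = 340t/[(t+7.7)(41.2+t)] gives 7.7(41.2+t) = t(t+7.7), so t² = 7.7×41.2 = 317.2.
t* = √317.2 = 17.81 min.

17.81 min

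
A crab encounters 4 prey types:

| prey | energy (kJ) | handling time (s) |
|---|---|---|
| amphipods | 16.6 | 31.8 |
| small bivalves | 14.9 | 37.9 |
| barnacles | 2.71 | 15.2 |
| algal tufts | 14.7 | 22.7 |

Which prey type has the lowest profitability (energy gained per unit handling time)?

barnacles

In descending order of E/h:
algal tufts: 14.7/22.7 = 0.648 kJ/s
amphipods: 16.6/31.8 = 0.522 kJ/s
small bivalves: 14.9/37.9 = 0.393 kJ/s
barnacles: 2.71/15.2 = 0.178 kJ/s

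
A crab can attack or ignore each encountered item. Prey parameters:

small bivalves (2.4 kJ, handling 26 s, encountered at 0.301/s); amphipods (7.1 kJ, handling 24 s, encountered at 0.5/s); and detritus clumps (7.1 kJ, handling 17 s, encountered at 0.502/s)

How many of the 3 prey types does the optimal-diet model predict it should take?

E/h in descending order: detritus clumps 0.418, amphipods 0.296, small bivalves 0.0923 kJ/s. The optimal diet is the largest prefix of this list for which every included type satisfies E_i/h_i > R on the types above it.
Rate on top 1: 0.3738. amphipods: 0.296 < 0.3738 → exclude; stop.
Optimal diet: detritus clumps — 1 of 3 types.

1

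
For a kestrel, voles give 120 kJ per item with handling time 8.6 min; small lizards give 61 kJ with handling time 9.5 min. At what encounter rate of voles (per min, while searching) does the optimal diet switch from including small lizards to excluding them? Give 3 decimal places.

The zero-one rule: include small lizards iff E₂/h₂ > λE₁/(1+λh₁). Equality gives the switch point.
λE₁h₂ = E₂ + λE₂h₁ ⇒ λ = E₂/(E₁h₂ − E₂h₁) = 61/(1140 − 524.6) = 0.09912 per min.

0.099 per min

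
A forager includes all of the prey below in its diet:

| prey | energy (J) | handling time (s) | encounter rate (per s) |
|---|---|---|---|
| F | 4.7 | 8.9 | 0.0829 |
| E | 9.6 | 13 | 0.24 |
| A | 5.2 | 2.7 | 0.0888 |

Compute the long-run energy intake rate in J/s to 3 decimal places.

R = (0.0829×4.7 + 0.24×9.6 + 0.0888×5.2) / (1 + 0.0829×8.9 + 0.24×13 + 0.0888×2.7) = 3.155/5.098 = 0.619 J/s.

0.619 J/s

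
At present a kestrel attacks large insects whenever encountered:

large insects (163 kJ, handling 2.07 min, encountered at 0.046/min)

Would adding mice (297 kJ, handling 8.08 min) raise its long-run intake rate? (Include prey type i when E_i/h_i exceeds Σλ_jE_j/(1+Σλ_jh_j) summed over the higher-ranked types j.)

Intake rate on the current diet: R = (0.046×163) / (1 + 0.046×2.07) = 7.498/1.095 = 6.846 kJ/min.
mice: E/h = 297/8.08 = 36.76 kJ/min.
Since 36.76 > R, including mice increases the long-run rate.

Yes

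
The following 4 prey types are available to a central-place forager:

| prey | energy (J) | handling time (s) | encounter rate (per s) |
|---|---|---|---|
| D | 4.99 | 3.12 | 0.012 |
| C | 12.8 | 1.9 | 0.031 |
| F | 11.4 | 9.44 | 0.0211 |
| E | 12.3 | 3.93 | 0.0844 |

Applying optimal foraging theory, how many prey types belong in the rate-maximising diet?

Rank by E/h (J/s): C 6.74, E 3.13, D 1.6, F 1.21. Include each in turn until the next type's E/h falls below the running intake rate.
Rate on top 1: 0.3747. E: 3.13 > 0.3747 → include.
Rate on top 2: 1.032. D: 1.6 > 1.032 → include.
Rate on top 3: 1.047. F: 1.21 > 1.047 → include.
Optimal diet: C, E, D, F — 4 of 4 types.

4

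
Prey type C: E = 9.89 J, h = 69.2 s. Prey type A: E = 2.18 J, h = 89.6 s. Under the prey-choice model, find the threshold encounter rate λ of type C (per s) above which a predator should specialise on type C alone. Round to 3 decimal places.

The zero-one rule: include type A iff E₂/h₂ > λE₁/(1+λh₁). Equality gives the switch point.
λE₁h₂ = E₂ + λE₂h₁ ⇒ λ = E₂/(E₁h₂ − E₂h₁) = 2.18/(886.1 − 150.9) = 0.002965 per s.

0.003 per s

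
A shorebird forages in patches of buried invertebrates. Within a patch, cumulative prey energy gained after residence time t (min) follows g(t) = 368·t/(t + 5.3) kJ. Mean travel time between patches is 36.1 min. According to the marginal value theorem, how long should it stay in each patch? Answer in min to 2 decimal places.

13.83 min

Maximise g(t)/(T+t): set derivative to zero → g'(t)(T+t) = g(t).
g'(t) = 368·5.3/(t + 5.3)². Setting 368·5.3/(t+5.3)² = 368t/[(t+5.3)(36.1+t)] gives 5.3(36.1+t) = t(t+5.3), so t² = 5.3×36.1 = 191.3.
t* = √191.3 = 13.83 min.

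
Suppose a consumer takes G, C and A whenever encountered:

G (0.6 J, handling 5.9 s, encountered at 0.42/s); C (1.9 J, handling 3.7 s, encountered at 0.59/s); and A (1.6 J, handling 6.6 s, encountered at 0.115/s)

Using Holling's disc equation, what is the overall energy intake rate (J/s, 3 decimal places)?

0.243 J/s

Energy encountered per unit search time: 0.42×0.6 + 0.59×1.9 + 0.115×1.6 = 1.557 J/s.
Handling time per unit search time: 0.42×5.9 + 0.59×3.7 + 0.115×6.6 = 5.42.
Rate = 1.557/(1 + 5.42) = 0.2425 J/s.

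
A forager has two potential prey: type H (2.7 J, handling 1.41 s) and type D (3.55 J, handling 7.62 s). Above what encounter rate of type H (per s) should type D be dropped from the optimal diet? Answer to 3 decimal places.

0.228 per s

The zero-one rule: include type D iff E₂/h₂ > λE₁/(1+λh₁). Equality gives the switch point.
λE₁h₂ = E₂ + λE₂h₁ ⇒ λ = E₂/(E₁h₂ − E₂h₁) = 3.55/(20.57 − 5.005) = 0.228 per s.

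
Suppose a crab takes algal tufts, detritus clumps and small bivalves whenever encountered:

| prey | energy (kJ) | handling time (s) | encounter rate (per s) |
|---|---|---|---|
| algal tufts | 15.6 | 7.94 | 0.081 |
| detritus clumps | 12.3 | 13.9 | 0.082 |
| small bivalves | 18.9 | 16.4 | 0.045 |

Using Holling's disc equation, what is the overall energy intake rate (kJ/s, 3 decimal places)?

0.887 kJ/s

Energy encountered per unit search time: 0.081×15.6 + 0.082×12.3 + 0.045×18.9 = 3.123 kJ/s.
Handling time per unit search time: 0.081×7.94 + 0.082×13.9 + 0.045×16.4 = 2.521.
Rate = 3.123/(1 + 2.521) = 0.8869 kJ/s.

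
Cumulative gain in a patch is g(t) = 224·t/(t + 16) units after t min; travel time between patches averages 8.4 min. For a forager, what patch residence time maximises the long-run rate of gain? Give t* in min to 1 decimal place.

By the marginal value theorem, leave when the instantaneous gain rate g'(t) equals the habitat-wide average g(t)/(T + t).
g'(t) = 224·16/(t + 16)². Setting 224·16/(t+16)² = 224t/[(t+16)(8.4+t)] gives 16(8.4+t) = t(t+16), so t² = 16×8.4 = 134.4.
t* = √134.4 = 11.59 min.

11.6 min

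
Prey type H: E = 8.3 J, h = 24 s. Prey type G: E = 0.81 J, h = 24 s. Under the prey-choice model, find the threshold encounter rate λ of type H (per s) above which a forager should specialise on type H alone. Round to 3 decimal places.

0.005 per s

The zero-one rule: include type G iff E₂/h₂ > λE₁/(1+λh₁). Equality gives the switch point.
λE₁h₂ = E₂ + λE₂h₁ ⇒ λ = E₂/(E₁h₂ − E₂h₁) = 0.81/(199.2 − 19.44) = 0.004506 per s.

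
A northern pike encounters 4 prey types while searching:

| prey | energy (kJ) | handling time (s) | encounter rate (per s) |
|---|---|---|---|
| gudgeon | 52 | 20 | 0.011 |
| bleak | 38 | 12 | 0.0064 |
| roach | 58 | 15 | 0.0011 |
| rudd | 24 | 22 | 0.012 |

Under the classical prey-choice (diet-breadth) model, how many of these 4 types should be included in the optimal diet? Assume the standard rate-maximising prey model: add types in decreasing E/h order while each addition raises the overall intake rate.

4

Profitabilities (E/h, kJ/s): roach 3.87, bleak 3.17, gudgeon 2.6, rudd 1.09. Add prey in this order while the next type's profitability exceeds the intake rate on those already taken.
Rate on top 1: 0.06276. bleak: 3.17 > 0.06276 → include.
Rate on top 2: 0.2808. gudgeon: 2.6 > 0.2808 → include.
Rate on top 3: 0.6693. rudd: 1.09 > 0.6693 → include.
Optimal diet: roach, bleak, gudgeon, rudd — 4 of 4 types.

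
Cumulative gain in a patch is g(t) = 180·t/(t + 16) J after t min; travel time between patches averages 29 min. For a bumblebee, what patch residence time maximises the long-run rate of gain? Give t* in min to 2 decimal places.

Maximise g(t)/(T+t): set derivative to zero → g'(t)(T+t) = g(t).
g'(t) = 180·16/(t + 16)². Setting 180·16/(t+16)² = 180t/[(t+16)(29+t)] gives 16(29+t) = t(t+16), so t² = 16×29 = 464.
t* = √464 = 21.54 min.

21.54 min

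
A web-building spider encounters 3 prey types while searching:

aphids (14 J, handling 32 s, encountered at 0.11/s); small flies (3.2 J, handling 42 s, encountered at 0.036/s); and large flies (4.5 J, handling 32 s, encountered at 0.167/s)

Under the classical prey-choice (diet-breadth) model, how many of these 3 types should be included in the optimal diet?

Rank by E/h (J/s): aphids 0.438, large flies 0.141, small flies 0.0762. Include each in turn until the next type's E/h falls below the running intake rate.
Rate on top 1: 0.3407. large flies: 0.141 < 0.3407 → exclude; stop.
Optimal diet: aphids — 1 of 3 types.

1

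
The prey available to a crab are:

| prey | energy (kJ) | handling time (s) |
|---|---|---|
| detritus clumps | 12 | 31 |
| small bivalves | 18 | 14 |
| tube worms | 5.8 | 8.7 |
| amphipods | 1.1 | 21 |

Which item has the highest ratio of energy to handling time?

small bivalves

Profitability E/h (kJ/s): detritus clumps = 12/31 = 0.387, small bivalves = 18/14 = 1.29, tube worms = 5.8/8.7 = 0.667, amphipods = 1.1/21 = 0.0524.
Ranked: small bivalves > tube worms > detritus clumps > amphipods.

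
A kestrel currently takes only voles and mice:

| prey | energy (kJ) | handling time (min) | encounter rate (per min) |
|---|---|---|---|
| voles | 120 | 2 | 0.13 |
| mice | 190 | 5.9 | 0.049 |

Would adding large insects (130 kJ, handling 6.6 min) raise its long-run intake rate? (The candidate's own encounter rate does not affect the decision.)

Yes

Intake rate on the current diet: R = (0.13×120 + 0.049×190) / (1 + 0.13×2 + 0.049×5.9) = 24.91/1.549 = 16.08 kJ/min.
Profitability of large insects: 130/6.6 = 19.7 kJ/min.
19.7 > 16.08, so adding large insects raises the average — include it.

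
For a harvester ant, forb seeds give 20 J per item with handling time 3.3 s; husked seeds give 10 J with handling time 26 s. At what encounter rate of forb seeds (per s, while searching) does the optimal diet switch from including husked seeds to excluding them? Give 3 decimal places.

0.021 per s

The zero-one rule: include husked seeds iff E₂/h₂ > λE₁/(1+λh₁). Equality gives the switch point.
λE₁h₂ = E₂ + λE₂h₁ ⇒ λ = E₂/(E₁h₂ − E₂h₁) = 10/(520 − 33) = 0.02053 per s.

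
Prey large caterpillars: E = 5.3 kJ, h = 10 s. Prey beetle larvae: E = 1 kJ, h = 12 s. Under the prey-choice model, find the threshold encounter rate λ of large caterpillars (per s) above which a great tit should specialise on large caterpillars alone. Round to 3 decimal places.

Drop beetle larvae once their profitability E₂/h₂ falls below the rate achievable on large caterpillars alone: E₂/h₂ = λE₁/(1 + λh₁).
Solve for λ: λE₁h₂ = E₂(1 + λh₁) → λ(E₁h₂ − E₂h₁) = E₂ → λ = E₂/(E₁h₂ − E₂h₁).
λ = 1/(5.3×12 − 1×10) = 1/53.6 = 0.01866 per s.

0.019 per s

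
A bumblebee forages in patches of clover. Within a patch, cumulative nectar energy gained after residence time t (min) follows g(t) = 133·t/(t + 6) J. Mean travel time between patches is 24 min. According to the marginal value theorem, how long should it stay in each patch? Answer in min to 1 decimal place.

Optimal t* satisfies g'(t*) = g(t*)/(T + t*).
g'(t) = 133·6/(t + 6)². Setting 133·6/(t+6)² = 133t/[(t+6)(24+t)] gives 6(24+t) = t(t+6), so t² = 6×24 = 144.
t* = √144 = 12 min.

12.0 min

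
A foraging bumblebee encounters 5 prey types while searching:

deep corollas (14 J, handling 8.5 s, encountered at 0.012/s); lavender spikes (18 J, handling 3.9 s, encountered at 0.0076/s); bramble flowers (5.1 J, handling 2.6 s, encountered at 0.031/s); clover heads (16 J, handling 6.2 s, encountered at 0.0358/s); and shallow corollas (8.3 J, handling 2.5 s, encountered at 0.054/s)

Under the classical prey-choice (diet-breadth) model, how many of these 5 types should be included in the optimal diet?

5

E/h in descending order: lavender spikes 4.62, shallow corollas 3.32, clover heads 2.58, bramble flowers 1.96, deep corollas 1.65 J/s. The optimal diet is the largest prefix of this list for which every included type satisfies E_i/h_i > R on the types above it.
Rate on top 1: 0.1329. shallow corollas: 3.32 > 0.1329 → include.
Rate on top 2: 0.5023. clover heads: 2.58 > 0.5023 → include.
Rate on top 3: 0.835. bramble flowers: 1.96 > 0.835 → include.
Rate on top 4: 0.8969. deep corollas: 1.65 > 0.8969 → include.
Optimal diet: lavender spikes, shallow corollas, clover heads, bramble flowers, deep corollas — 5 of 5 types.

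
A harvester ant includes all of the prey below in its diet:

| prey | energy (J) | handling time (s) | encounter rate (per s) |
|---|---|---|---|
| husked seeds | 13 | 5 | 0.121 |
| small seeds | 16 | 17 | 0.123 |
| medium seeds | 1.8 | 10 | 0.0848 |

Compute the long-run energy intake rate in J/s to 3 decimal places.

R = (0.121×13 + 0.123×16 + 0.0848×1.8) / (1 + 0.121×5 + 0.123×17 + 0.0848×10) = 3.694/4.544 = 0.8129 J/s.

0.813 J/s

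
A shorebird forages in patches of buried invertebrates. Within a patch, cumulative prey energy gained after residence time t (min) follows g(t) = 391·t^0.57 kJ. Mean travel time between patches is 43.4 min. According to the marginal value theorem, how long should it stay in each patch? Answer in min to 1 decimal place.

By the marginal value theorem, leave when the instantaneous gain rate g'(t) equals the habitat-wide average g(t)/(T + t).
g'(t) = 0.57·391·t^-0.43. Setting 0.57·391·t^-0.43 = 391·t^0.57/(43.4+t) gives 0.57(43.4+t) = t, so 0.43·t = 0.57×43.4.
t* = 0.57×43.4/0.43 = 57.53 min.

57.5 min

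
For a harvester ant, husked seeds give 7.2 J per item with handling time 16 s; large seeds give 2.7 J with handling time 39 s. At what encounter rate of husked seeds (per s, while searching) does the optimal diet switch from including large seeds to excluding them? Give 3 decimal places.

At the threshold, the rate on husked seeds alone equals the profitability of large seeds: λ·7.2/(1 + λ·16) = 2.7/39 = 0.06923.
Rearranging, λ(7.2 − 0.06923×16) = 0.06923, so λ = 0.06923/6.092 = 0.01136 per s.

0.011 per s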